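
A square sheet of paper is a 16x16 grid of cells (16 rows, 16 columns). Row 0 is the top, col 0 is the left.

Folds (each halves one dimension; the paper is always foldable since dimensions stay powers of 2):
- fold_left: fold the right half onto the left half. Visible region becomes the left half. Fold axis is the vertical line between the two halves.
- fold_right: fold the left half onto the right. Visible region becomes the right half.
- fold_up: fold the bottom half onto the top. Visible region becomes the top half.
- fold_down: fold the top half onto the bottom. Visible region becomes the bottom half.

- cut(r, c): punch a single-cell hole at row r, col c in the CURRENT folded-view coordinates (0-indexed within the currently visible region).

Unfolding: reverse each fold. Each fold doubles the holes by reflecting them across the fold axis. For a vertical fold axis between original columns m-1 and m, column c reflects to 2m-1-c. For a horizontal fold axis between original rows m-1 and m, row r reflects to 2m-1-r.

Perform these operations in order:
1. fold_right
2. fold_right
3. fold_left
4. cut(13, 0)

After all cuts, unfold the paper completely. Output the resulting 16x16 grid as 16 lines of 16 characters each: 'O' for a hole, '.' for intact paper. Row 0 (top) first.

Answer: ................
................
................
................
................
................
................
................
................
................
................
................
................
O..OO..OO..OO..O
................
................

Derivation:
Op 1 fold_right: fold axis v@8; visible region now rows[0,16) x cols[8,16) = 16x8
Op 2 fold_right: fold axis v@12; visible region now rows[0,16) x cols[12,16) = 16x4
Op 3 fold_left: fold axis v@14; visible region now rows[0,16) x cols[12,14) = 16x2
Op 4 cut(13, 0): punch at orig (13,12); cuts so far [(13, 12)]; region rows[0,16) x cols[12,14) = 16x2
Unfold 1 (reflect across v@14): 2 holes -> [(13, 12), (13, 15)]
Unfold 2 (reflect across v@12): 4 holes -> [(13, 8), (13, 11), (13, 12), (13, 15)]
Unfold 3 (reflect across v@8): 8 holes -> [(13, 0), (13, 3), (13, 4), (13, 7), (13, 8), (13, 11), (13, 12), (13, 15)]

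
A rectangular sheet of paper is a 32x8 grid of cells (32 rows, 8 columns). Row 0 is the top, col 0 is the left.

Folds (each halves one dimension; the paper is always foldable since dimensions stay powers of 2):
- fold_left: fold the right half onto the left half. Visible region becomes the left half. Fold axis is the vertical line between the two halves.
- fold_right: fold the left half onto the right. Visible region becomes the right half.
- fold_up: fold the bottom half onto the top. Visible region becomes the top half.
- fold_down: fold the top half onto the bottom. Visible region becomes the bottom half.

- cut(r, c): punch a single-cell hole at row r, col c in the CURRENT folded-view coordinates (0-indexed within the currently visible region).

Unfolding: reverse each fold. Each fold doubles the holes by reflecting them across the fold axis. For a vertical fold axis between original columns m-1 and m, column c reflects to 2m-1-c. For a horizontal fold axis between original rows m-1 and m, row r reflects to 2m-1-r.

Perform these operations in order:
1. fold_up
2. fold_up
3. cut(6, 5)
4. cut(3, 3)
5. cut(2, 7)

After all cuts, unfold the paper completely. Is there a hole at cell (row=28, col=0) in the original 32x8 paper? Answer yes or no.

Op 1 fold_up: fold axis h@16; visible region now rows[0,16) x cols[0,8) = 16x8
Op 2 fold_up: fold axis h@8; visible region now rows[0,8) x cols[0,8) = 8x8
Op 3 cut(6, 5): punch at orig (6,5); cuts so far [(6, 5)]; region rows[0,8) x cols[0,8) = 8x8
Op 4 cut(3, 3): punch at orig (3,3); cuts so far [(3, 3), (6, 5)]; region rows[0,8) x cols[0,8) = 8x8
Op 5 cut(2, 7): punch at orig (2,7); cuts so far [(2, 7), (3, 3), (6, 5)]; region rows[0,8) x cols[0,8) = 8x8
Unfold 1 (reflect across h@8): 6 holes -> [(2, 7), (3, 3), (6, 5), (9, 5), (12, 3), (13, 7)]
Unfold 2 (reflect across h@16): 12 holes -> [(2, 7), (3, 3), (6, 5), (9, 5), (12, 3), (13, 7), (18, 7), (19, 3), (22, 5), (25, 5), (28, 3), (29, 7)]
Holes: [(2, 7), (3, 3), (6, 5), (9, 5), (12, 3), (13, 7), (18, 7), (19, 3), (22, 5), (25, 5), (28, 3), (29, 7)]

Answer: no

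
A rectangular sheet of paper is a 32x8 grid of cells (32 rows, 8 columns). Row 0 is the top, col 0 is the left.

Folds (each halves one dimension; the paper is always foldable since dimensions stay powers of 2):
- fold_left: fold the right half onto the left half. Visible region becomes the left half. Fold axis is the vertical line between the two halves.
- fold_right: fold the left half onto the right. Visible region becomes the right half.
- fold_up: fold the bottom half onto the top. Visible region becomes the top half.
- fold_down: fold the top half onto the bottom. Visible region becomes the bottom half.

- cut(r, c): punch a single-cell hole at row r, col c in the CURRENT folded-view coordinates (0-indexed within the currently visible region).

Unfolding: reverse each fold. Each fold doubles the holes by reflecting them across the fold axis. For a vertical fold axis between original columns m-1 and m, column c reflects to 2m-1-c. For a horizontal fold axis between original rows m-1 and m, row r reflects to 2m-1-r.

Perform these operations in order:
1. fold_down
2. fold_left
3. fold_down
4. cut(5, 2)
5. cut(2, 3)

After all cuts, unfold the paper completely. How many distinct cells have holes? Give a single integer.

Op 1 fold_down: fold axis h@16; visible region now rows[16,32) x cols[0,8) = 16x8
Op 2 fold_left: fold axis v@4; visible region now rows[16,32) x cols[0,4) = 16x4
Op 3 fold_down: fold axis h@24; visible region now rows[24,32) x cols[0,4) = 8x4
Op 4 cut(5, 2): punch at orig (29,2); cuts so far [(29, 2)]; region rows[24,32) x cols[0,4) = 8x4
Op 5 cut(2, 3): punch at orig (26,3); cuts so far [(26, 3), (29, 2)]; region rows[24,32) x cols[0,4) = 8x4
Unfold 1 (reflect across h@24): 4 holes -> [(18, 2), (21, 3), (26, 3), (29, 2)]
Unfold 2 (reflect across v@4): 8 holes -> [(18, 2), (18, 5), (21, 3), (21, 4), (26, 3), (26, 4), (29, 2), (29, 5)]
Unfold 3 (reflect across h@16): 16 holes -> [(2, 2), (2, 5), (5, 3), (5, 4), (10, 3), (10, 4), (13, 2), (13, 5), (18, 2), (18, 5), (21, 3), (21, 4), (26, 3), (26, 4), (29, 2), (29, 5)]

Answer: 16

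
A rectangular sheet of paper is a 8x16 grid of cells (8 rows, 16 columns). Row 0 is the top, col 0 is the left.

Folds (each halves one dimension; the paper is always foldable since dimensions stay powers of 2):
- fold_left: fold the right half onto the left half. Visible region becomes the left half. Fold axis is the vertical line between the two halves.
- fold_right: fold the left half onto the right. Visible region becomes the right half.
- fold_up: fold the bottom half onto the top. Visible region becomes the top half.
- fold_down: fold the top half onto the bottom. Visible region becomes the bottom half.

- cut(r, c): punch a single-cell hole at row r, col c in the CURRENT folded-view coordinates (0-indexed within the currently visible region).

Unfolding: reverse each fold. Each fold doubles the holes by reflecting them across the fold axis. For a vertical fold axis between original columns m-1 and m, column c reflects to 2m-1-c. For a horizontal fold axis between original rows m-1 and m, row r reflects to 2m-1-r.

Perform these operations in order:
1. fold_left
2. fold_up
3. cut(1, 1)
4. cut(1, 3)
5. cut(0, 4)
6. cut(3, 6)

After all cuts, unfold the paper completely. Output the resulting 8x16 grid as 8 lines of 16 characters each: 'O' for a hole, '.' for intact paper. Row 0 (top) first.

Answer: ....O......O....
.O.O........O.O.
................
......O..O......
......O..O......
................
.O.O........O.O.
....O......O....

Derivation:
Op 1 fold_left: fold axis v@8; visible region now rows[0,8) x cols[0,8) = 8x8
Op 2 fold_up: fold axis h@4; visible region now rows[0,4) x cols[0,8) = 4x8
Op 3 cut(1, 1): punch at orig (1,1); cuts so far [(1, 1)]; region rows[0,4) x cols[0,8) = 4x8
Op 4 cut(1, 3): punch at orig (1,3); cuts so far [(1, 1), (1, 3)]; region rows[0,4) x cols[0,8) = 4x8
Op 5 cut(0, 4): punch at orig (0,4); cuts so far [(0, 4), (1, 1), (1, 3)]; region rows[0,4) x cols[0,8) = 4x8
Op 6 cut(3, 6): punch at orig (3,6); cuts so far [(0, 4), (1, 1), (1, 3), (3, 6)]; region rows[0,4) x cols[0,8) = 4x8
Unfold 1 (reflect across h@4): 8 holes -> [(0, 4), (1, 1), (1, 3), (3, 6), (4, 6), (6, 1), (6, 3), (7, 4)]
Unfold 2 (reflect across v@8): 16 holes -> [(0, 4), (0, 11), (1, 1), (1, 3), (1, 12), (1, 14), (3, 6), (3, 9), (4, 6), (4, 9), (6, 1), (6, 3), (6, 12), (6, 14), (7, 4), (7, 11)]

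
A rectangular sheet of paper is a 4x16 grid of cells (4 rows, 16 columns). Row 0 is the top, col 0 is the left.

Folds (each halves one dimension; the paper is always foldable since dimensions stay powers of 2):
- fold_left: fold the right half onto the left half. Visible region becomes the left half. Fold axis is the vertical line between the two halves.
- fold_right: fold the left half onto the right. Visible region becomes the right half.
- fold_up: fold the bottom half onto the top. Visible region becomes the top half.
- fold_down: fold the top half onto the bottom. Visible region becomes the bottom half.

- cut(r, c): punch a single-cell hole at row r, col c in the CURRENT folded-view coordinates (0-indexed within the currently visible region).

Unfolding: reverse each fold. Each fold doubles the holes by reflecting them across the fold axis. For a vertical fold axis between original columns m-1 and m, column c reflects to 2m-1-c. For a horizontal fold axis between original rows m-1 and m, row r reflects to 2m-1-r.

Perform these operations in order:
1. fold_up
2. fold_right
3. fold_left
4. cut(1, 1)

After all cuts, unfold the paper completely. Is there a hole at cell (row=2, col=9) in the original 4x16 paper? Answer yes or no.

Op 1 fold_up: fold axis h@2; visible region now rows[0,2) x cols[0,16) = 2x16
Op 2 fold_right: fold axis v@8; visible region now rows[0,2) x cols[8,16) = 2x8
Op 3 fold_left: fold axis v@12; visible region now rows[0,2) x cols[8,12) = 2x4
Op 4 cut(1, 1): punch at orig (1,9); cuts so far [(1, 9)]; region rows[0,2) x cols[8,12) = 2x4
Unfold 1 (reflect across v@12): 2 holes -> [(1, 9), (1, 14)]
Unfold 2 (reflect across v@8): 4 holes -> [(1, 1), (1, 6), (1, 9), (1, 14)]
Unfold 3 (reflect across h@2): 8 holes -> [(1, 1), (1, 6), (1, 9), (1, 14), (2, 1), (2, 6), (2, 9), (2, 14)]
Holes: [(1, 1), (1, 6), (1, 9), (1, 14), (2, 1), (2, 6), (2, 9), (2, 14)]

Answer: yes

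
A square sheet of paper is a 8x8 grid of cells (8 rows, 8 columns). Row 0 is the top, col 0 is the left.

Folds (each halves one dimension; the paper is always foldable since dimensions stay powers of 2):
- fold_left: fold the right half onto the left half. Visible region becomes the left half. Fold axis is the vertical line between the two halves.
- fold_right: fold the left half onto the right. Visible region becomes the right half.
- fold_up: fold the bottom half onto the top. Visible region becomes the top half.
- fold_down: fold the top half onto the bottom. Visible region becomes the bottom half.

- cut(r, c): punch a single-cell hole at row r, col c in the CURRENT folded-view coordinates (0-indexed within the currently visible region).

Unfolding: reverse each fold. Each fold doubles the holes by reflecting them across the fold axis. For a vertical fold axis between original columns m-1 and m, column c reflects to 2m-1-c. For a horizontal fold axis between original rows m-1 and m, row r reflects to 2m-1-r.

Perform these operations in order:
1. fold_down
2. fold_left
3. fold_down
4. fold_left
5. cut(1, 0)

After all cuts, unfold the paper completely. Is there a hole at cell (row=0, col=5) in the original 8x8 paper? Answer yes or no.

Op 1 fold_down: fold axis h@4; visible region now rows[4,8) x cols[0,8) = 4x8
Op 2 fold_left: fold axis v@4; visible region now rows[4,8) x cols[0,4) = 4x4
Op 3 fold_down: fold axis h@6; visible region now rows[6,8) x cols[0,4) = 2x4
Op 4 fold_left: fold axis v@2; visible region now rows[6,8) x cols[0,2) = 2x2
Op 5 cut(1, 0): punch at orig (7,0); cuts so far [(7, 0)]; region rows[6,8) x cols[0,2) = 2x2
Unfold 1 (reflect across v@2): 2 holes -> [(7, 0), (7, 3)]
Unfold 2 (reflect across h@6): 4 holes -> [(4, 0), (4, 3), (7, 0), (7, 3)]
Unfold 3 (reflect across v@4): 8 holes -> [(4, 0), (4, 3), (4, 4), (4, 7), (7, 0), (7, 3), (7, 4), (7, 7)]
Unfold 4 (reflect across h@4): 16 holes -> [(0, 0), (0, 3), (0, 4), (0, 7), (3, 0), (3, 3), (3, 4), (3, 7), (4, 0), (4, 3), (4, 4), (4, 7), (7, 0), (7, 3), (7, 4), (7, 7)]
Holes: [(0, 0), (0, 3), (0, 4), (0, 7), (3, 0), (3, 3), (3, 4), (3, 7), (4, 0), (4, 3), (4, 4), (4, 7), (7, 0), (7, 3), (7, 4), (7, 7)]

Answer: no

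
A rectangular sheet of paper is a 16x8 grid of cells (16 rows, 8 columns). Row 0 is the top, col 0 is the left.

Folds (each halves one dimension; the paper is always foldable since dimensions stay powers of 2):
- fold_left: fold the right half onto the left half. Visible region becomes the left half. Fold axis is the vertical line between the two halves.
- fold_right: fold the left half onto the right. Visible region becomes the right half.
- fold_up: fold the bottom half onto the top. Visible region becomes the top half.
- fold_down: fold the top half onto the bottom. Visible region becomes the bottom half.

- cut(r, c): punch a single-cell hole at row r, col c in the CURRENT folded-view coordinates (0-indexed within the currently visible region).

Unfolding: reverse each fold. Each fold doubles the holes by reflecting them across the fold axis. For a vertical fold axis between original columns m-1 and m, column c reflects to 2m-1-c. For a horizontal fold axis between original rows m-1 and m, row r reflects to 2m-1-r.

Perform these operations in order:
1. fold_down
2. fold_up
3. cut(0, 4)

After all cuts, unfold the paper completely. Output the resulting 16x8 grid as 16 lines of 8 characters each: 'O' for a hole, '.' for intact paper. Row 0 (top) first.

Op 1 fold_down: fold axis h@8; visible region now rows[8,16) x cols[0,8) = 8x8
Op 2 fold_up: fold axis h@12; visible region now rows[8,12) x cols[0,8) = 4x8
Op 3 cut(0, 4): punch at orig (8,4); cuts so far [(8, 4)]; region rows[8,12) x cols[0,8) = 4x8
Unfold 1 (reflect across h@12): 2 holes -> [(8, 4), (15, 4)]
Unfold 2 (reflect across h@8): 4 holes -> [(0, 4), (7, 4), (8, 4), (15, 4)]

Answer: ....O...
........
........
........
........
........
........
....O...
....O...
........
........
........
........
........
........
....O...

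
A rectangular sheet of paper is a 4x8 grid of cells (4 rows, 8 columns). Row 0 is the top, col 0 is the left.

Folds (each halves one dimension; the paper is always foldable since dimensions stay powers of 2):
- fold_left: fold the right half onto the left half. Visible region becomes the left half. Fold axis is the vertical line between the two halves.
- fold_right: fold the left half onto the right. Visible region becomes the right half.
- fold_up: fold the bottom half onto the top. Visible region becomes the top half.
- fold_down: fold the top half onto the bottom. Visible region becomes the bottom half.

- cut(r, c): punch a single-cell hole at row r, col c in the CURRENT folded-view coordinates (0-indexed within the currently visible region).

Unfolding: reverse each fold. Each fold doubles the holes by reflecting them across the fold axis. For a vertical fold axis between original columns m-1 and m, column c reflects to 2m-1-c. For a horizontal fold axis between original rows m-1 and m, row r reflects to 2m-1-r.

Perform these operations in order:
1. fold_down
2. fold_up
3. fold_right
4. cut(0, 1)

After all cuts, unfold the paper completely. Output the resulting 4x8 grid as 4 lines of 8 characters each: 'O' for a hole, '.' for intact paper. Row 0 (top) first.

Answer: ..O..O..
..O..O..
..O..O..
..O..O..

Derivation:
Op 1 fold_down: fold axis h@2; visible region now rows[2,4) x cols[0,8) = 2x8
Op 2 fold_up: fold axis h@3; visible region now rows[2,3) x cols[0,8) = 1x8
Op 3 fold_right: fold axis v@4; visible region now rows[2,3) x cols[4,8) = 1x4
Op 4 cut(0, 1): punch at orig (2,5); cuts so far [(2, 5)]; region rows[2,3) x cols[4,8) = 1x4
Unfold 1 (reflect across v@4): 2 holes -> [(2, 2), (2, 5)]
Unfold 2 (reflect across h@3): 4 holes -> [(2, 2), (2, 5), (3, 2), (3, 5)]
Unfold 3 (reflect across h@2): 8 holes -> [(0, 2), (0, 5), (1, 2), (1, 5), (2, 2), (2, 5), (3, 2), (3, 5)]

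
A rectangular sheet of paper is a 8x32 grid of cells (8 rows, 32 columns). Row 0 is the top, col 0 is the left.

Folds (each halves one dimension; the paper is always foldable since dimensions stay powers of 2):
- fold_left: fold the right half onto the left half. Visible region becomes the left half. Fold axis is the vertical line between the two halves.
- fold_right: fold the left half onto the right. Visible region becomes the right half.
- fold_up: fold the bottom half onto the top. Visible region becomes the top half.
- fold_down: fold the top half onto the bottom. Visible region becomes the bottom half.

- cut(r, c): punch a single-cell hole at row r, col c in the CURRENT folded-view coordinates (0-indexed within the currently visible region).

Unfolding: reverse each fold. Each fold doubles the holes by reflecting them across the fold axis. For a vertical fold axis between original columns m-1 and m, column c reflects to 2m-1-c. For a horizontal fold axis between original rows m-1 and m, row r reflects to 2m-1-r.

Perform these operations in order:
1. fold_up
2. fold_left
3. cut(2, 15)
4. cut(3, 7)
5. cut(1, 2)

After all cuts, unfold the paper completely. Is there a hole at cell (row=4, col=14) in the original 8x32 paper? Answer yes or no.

Answer: no

Derivation:
Op 1 fold_up: fold axis h@4; visible region now rows[0,4) x cols[0,32) = 4x32
Op 2 fold_left: fold axis v@16; visible region now rows[0,4) x cols[0,16) = 4x16
Op 3 cut(2, 15): punch at orig (2,15); cuts so far [(2, 15)]; region rows[0,4) x cols[0,16) = 4x16
Op 4 cut(3, 7): punch at orig (3,7); cuts so far [(2, 15), (3, 7)]; region rows[0,4) x cols[0,16) = 4x16
Op 5 cut(1, 2): punch at orig (1,2); cuts so far [(1, 2), (2, 15), (3, 7)]; region rows[0,4) x cols[0,16) = 4x16
Unfold 1 (reflect across v@16): 6 holes -> [(1, 2), (1, 29), (2, 15), (2, 16), (3, 7), (3, 24)]
Unfold 2 (reflect across h@4): 12 holes -> [(1, 2), (1, 29), (2, 15), (2, 16), (3, 7), (3, 24), (4, 7), (4, 24), (5, 15), (5, 16), (6, 2), (6, 29)]
Holes: [(1, 2), (1, 29), (2, 15), (2, 16), (3, 7), (3, 24), (4, 7), (4, 24), (5, 15), (5, 16), (6, 2), (6, 29)]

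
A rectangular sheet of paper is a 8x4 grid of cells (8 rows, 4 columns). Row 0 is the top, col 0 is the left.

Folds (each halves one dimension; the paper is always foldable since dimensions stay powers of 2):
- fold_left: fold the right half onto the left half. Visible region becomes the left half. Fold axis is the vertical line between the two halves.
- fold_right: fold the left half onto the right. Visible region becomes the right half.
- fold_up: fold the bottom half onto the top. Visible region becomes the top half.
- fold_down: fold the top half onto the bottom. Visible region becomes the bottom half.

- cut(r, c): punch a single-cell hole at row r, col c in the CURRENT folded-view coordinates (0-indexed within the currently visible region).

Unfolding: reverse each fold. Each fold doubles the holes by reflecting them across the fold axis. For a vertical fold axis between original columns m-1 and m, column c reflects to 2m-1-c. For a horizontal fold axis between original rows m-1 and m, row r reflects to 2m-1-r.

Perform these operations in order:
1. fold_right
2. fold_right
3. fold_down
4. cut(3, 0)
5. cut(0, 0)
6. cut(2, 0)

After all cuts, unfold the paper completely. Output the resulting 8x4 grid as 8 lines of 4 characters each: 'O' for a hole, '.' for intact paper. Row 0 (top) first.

Answer: OOOO
OOOO
....
OOOO
OOOO
....
OOOO
OOOO

Derivation:
Op 1 fold_right: fold axis v@2; visible region now rows[0,8) x cols[2,4) = 8x2
Op 2 fold_right: fold axis v@3; visible region now rows[0,8) x cols[3,4) = 8x1
Op 3 fold_down: fold axis h@4; visible region now rows[4,8) x cols[3,4) = 4x1
Op 4 cut(3, 0): punch at orig (7,3); cuts so far [(7, 3)]; region rows[4,8) x cols[3,4) = 4x1
Op 5 cut(0, 0): punch at orig (4,3); cuts so far [(4, 3), (7, 3)]; region rows[4,8) x cols[3,4) = 4x1
Op 6 cut(2, 0): punch at orig (6,3); cuts so far [(4, 3), (6, 3), (7, 3)]; region rows[4,8) x cols[3,4) = 4x1
Unfold 1 (reflect across h@4): 6 holes -> [(0, 3), (1, 3), (3, 3), (4, 3), (6, 3), (7, 3)]
Unfold 2 (reflect across v@3): 12 holes -> [(0, 2), (0, 3), (1, 2), (1, 3), (3, 2), (3, 3), (4, 2), (4, 3), (6, 2), (6, 3), (7, 2), (7, 3)]
Unfold 3 (reflect across v@2): 24 holes -> [(0, 0), (0, 1), (0, 2), (0, 3), (1, 0), (1, 1), (1, 2), (1, 3), (3, 0), (3, 1), (3, 2), (3, 3), (4, 0), (4, 1), (4, 2), (4, 3), (6, 0), (6, 1), (6, 2), (6, 3), (7, 0), (7, 1), (7, 2), (7, 3)]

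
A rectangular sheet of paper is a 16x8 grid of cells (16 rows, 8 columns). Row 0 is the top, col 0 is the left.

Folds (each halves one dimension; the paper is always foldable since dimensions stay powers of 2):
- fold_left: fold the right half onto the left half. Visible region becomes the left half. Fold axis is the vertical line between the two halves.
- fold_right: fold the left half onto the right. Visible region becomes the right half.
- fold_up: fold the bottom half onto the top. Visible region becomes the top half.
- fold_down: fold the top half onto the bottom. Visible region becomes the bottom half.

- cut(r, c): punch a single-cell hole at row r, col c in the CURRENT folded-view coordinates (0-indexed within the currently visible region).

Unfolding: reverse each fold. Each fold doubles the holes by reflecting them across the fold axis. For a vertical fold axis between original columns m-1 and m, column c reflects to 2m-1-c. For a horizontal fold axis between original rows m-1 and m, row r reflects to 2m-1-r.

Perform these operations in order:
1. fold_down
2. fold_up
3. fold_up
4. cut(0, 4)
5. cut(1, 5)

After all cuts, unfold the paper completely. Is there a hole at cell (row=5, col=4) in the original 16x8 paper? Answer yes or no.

Answer: no

Derivation:
Op 1 fold_down: fold axis h@8; visible region now rows[8,16) x cols[0,8) = 8x8
Op 2 fold_up: fold axis h@12; visible region now rows[8,12) x cols[0,8) = 4x8
Op 3 fold_up: fold axis h@10; visible region now rows[8,10) x cols[0,8) = 2x8
Op 4 cut(0, 4): punch at orig (8,4); cuts so far [(8, 4)]; region rows[8,10) x cols[0,8) = 2x8
Op 5 cut(1, 5): punch at orig (9,5); cuts so far [(8, 4), (9, 5)]; region rows[8,10) x cols[0,8) = 2x8
Unfold 1 (reflect across h@10): 4 holes -> [(8, 4), (9, 5), (10, 5), (11, 4)]
Unfold 2 (reflect across h@12): 8 holes -> [(8, 4), (9, 5), (10, 5), (11, 4), (12, 4), (13, 5), (14, 5), (15, 4)]
Unfold 3 (reflect across h@8): 16 holes -> [(0, 4), (1, 5), (2, 5), (3, 4), (4, 4), (5, 5), (6, 5), (7, 4), (8, 4), (9, 5), (10, 5), (11, 4), (12, 4), (13, 5), (14, 5), (15, 4)]
Holes: [(0, 4), (1, 5), (2, 5), (3, 4), (4, 4), (5, 5), (6, 5), (7, 4), (8, 4), (9, 5), (10, 5), (11, 4), (12, 4), (13, 5), (14, 5), (15, 4)]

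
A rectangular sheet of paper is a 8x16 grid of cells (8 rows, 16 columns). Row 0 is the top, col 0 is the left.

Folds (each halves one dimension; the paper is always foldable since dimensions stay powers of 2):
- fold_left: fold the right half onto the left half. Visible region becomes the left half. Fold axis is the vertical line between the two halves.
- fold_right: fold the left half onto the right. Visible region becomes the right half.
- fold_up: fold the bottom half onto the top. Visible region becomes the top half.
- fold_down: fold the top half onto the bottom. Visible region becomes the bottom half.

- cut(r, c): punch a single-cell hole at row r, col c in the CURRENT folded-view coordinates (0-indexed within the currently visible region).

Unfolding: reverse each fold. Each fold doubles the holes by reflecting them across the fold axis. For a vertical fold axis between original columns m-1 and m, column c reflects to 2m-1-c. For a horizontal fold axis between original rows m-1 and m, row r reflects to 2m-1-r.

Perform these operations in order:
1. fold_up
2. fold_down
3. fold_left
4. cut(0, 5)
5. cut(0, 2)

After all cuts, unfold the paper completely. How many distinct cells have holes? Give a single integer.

Answer: 16

Derivation:
Op 1 fold_up: fold axis h@4; visible region now rows[0,4) x cols[0,16) = 4x16
Op 2 fold_down: fold axis h@2; visible region now rows[2,4) x cols[0,16) = 2x16
Op 3 fold_left: fold axis v@8; visible region now rows[2,4) x cols[0,8) = 2x8
Op 4 cut(0, 5): punch at orig (2,5); cuts so far [(2, 5)]; region rows[2,4) x cols[0,8) = 2x8
Op 5 cut(0, 2): punch at orig (2,2); cuts so far [(2, 2), (2, 5)]; region rows[2,4) x cols[0,8) = 2x8
Unfold 1 (reflect across v@8): 4 holes -> [(2, 2), (2, 5), (2, 10), (2, 13)]
Unfold 2 (reflect across h@2): 8 holes -> [(1, 2), (1, 5), (1, 10), (1, 13), (2, 2), (2, 5), (2, 10), (2, 13)]
Unfold 3 (reflect across h@4): 16 holes -> [(1, 2), (1, 5), (1, 10), (1, 13), (2, 2), (2, 5), (2, 10), (2, 13), (5, 2), (5, 5), (5, 10), (5, 13), (6, 2), (6, 5), (6, 10), (6, 13)]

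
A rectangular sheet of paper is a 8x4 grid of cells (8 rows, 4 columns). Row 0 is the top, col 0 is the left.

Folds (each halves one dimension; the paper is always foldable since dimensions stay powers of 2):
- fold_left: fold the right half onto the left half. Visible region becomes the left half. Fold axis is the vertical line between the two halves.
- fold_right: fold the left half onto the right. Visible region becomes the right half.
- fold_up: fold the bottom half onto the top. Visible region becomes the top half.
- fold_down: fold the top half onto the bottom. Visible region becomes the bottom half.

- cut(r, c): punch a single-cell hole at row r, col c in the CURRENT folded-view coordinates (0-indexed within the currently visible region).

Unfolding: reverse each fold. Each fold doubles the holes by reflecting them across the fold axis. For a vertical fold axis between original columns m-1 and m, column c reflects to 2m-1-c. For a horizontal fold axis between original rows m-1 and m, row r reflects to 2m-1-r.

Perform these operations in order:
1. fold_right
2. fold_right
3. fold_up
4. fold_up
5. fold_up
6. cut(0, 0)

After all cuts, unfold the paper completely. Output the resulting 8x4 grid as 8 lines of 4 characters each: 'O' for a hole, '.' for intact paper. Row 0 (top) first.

Op 1 fold_right: fold axis v@2; visible region now rows[0,8) x cols[2,4) = 8x2
Op 2 fold_right: fold axis v@3; visible region now rows[0,8) x cols[3,4) = 8x1
Op 3 fold_up: fold axis h@4; visible region now rows[0,4) x cols[3,4) = 4x1
Op 4 fold_up: fold axis h@2; visible region now rows[0,2) x cols[3,4) = 2x1
Op 5 fold_up: fold axis h@1; visible region now rows[0,1) x cols[3,4) = 1x1
Op 6 cut(0, 0): punch at orig (0,3); cuts so far [(0, 3)]; region rows[0,1) x cols[3,4) = 1x1
Unfold 1 (reflect across h@1): 2 holes -> [(0, 3), (1, 3)]
Unfold 2 (reflect across h@2): 4 holes -> [(0, 3), (1, 3), (2, 3), (3, 3)]
Unfold 3 (reflect across h@4): 8 holes -> [(0, 3), (1, 3), (2, 3), (3, 3), (4, 3), (5, 3), (6, 3), (7, 3)]
Unfold 4 (reflect across v@3): 16 holes -> [(0, 2), (0, 3), (1, 2), (1, 3), (2, 2), (2, 3), (3, 2), (3, 3), (4, 2), (4, 3), (5, 2), (5, 3), (6, 2), (6, 3), (7, 2), (7, 3)]
Unfold 5 (reflect across v@2): 32 holes -> [(0, 0), (0, 1), (0, 2), (0, 3), (1, 0), (1, 1), (1, 2), (1, 3), (2, 0), (2, 1), (2, 2), (2, 3), (3, 0), (3, 1), (3, 2), (3, 3), (4, 0), (4, 1), (4, 2), (4, 3), (5, 0), (5, 1), (5, 2), (5, 3), (6, 0), (6, 1), (6, 2), (6, 3), (7, 0), (7, 1), (7, 2), (7, 3)]

Answer: OOOO
OOOO
OOOO
OOOO
OOOO
OOOO
OOOO
OOOO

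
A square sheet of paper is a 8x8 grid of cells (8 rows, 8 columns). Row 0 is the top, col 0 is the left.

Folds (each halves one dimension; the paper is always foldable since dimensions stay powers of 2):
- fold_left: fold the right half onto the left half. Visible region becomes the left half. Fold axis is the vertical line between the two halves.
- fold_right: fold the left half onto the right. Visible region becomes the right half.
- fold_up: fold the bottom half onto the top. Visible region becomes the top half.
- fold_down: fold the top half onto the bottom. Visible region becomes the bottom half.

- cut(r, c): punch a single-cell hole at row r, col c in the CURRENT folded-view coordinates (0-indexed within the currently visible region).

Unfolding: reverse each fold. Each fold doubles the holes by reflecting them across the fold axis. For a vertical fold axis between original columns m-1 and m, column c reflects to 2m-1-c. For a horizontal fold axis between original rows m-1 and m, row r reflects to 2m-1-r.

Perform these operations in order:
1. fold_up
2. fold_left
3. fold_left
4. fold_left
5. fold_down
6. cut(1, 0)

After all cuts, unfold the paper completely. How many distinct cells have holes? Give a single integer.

Op 1 fold_up: fold axis h@4; visible region now rows[0,4) x cols[0,8) = 4x8
Op 2 fold_left: fold axis v@4; visible region now rows[0,4) x cols[0,4) = 4x4
Op 3 fold_left: fold axis v@2; visible region now rows[0,4) x cols[0,2) = 4x2
Op 4 fold_left: fold axis v@1; visible region now rows[0,4) x cols[0,1) = 4x1
Op 5 fold_down: fold axis h@2; visible region now rows[2,4) x cols[0,1) = 2x1
Op 6 cut(1, 0): punch at orig (3,0); cuts so far [(3, 0)]; region rows[2,4) x cols[0,1) = 2x1
Unfold 1 (reflect across h@2): 2 holes -> [(0, 0), (3, 0)]
Unfold 2 (reflect across v@1): 4 holes -> [(0, 0), (0, 1), (3, 0), (3, 1)]
Unfold 3 (reflect across v@2): 8 holes -> [(0, 0), (0, 1), (0, 2), (0, 3), (3, 0), (3, 1), (3, 2), (3, 3)]
Unfold 4 (reflect across v@4): 16 holes -> [(0, 0), (0, 1), (0, 2), (0, 3), (0, 4), (0, 5), (0, 6), (0, 7), (3, 0), (3, 1), (3, 2), (3, 3), (3, 4), (3, 5), (3, 6), (3, 7)]
Unfold 5 (reflect across h@4): 32 holes -> [(0, 0), (0, 1), (0, 2), (0, 3), (0, 4), (0, 5), (0, 6), (0, 7), (3, 0), (3, 1), (3, 2), (3, 3), (3, 4), (3, 5), (3, 6), (3, 7), (4, 0), (4, 1), (4, 2), (4, 3), (4, 4), (4, 5), (4, 6), (4, 7), (7, 0), (7, 1), (7, 2), (7, 3), (7, 4), (7, 5), (7, 6), (7, 7)]

Answer: 32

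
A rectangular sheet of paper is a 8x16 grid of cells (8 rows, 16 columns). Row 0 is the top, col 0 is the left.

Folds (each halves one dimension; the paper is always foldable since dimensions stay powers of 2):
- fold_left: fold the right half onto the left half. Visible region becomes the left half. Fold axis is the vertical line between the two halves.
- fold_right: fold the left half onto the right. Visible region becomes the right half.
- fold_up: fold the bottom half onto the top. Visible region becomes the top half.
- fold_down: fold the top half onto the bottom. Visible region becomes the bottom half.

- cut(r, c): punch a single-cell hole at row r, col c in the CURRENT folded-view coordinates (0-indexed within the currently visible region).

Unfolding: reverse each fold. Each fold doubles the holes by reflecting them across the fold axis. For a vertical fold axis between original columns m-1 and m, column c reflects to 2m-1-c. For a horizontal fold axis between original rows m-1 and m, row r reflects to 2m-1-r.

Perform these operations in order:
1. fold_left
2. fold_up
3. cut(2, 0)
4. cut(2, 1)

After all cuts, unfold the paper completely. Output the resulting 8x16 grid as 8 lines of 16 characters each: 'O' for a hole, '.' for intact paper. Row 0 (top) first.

Op 1 fold_left: fold axis v@8; visible region now rows[0,8) x cols[0,8) = 8x8
Op 2 fold_up: fold axis h@4; visible region now rows[0,4) x cols[0,8) = 4x8
Op 3 cut(2, 0): punch at orig (2,0); cuts so far [(2, 0)]; region rows[0,4) x cols[0,8) = 4x8
Op 4 cut(2, 1): punch at orig (2,1); cuts so far [(2, 0), (2, 1)]; region rows[0,4) x cols[0,8) = 4x8
Unfold 1 (reflect across h@4): 4 holes -> [(2, 0), (2, 1), (5, 0), (5, 1)]
Unfold 2 (reflect across v@8): 8 holes -> [(2, 0), (2, 1), (2, 14), (2, 15), (5, 0), (5, 1), (5, 14), (5, 15)]

Answer: ................
................
OO............OO
................
................
OO............OO
................
................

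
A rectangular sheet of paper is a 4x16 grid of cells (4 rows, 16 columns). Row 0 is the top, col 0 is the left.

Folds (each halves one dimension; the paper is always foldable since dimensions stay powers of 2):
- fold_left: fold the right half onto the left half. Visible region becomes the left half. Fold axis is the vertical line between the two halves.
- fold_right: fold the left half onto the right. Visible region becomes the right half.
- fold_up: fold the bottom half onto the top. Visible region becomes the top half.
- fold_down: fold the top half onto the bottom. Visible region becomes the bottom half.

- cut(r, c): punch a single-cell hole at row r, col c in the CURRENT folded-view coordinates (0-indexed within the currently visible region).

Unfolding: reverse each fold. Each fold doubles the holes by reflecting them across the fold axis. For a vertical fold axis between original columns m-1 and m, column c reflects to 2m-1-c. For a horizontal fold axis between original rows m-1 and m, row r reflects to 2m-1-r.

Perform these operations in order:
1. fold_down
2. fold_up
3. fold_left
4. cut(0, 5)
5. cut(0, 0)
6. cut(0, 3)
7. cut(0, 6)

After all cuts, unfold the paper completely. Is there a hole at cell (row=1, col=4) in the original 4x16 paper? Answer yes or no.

Op 1 fold_down: fold axis h@2; visible region now rows[2,4) x cols[0,16) = 2x16
Op 2 fold_up: fold axis h@3; visible region now rows[2,3) x cols[0,16) = 1x16
Op 3 fold_left: fold axis v@8; visible region now rows[2,3) x cols[0,8) = 1x8
Op 4 cut(0, 5): punch at orig (2,5); cuts so far [(2, 5)]; region rows[2,3) x cols[0,8) = 1x8
Op 5 cut(0, 0): punch at orig (2,0); cuts so far [(2, 0), (2, 5)]; region rows[2,3) x cols[0,8) = 1x8
Op 6 cut(0, 3): punch at orig (2,3); cuts so far [(2, 0), (2, 3), (2, 5)]; region rows[2,3) x cols[0,8) = 1x8
Op 7 cut(0, 6): punch at orig (2,6); cuts so far [(2, 0), (2, 3), (2, 5), (2, 6)]; region rows[2,3) x cols[0,8) = 1x8
Unfold 1 (reflect across v@8): 8 holes -> [(2, 0), (2, 3), (2, 5), (2, 6), (2, 9), (2, 10), (2, 12), (2, 15)]
Unfold 2 (reflect across h@3): 16 holes -> [(2, 0), (2, 3), (2, 5), (2, 6), (2, 9), (2, 10), (2, 12), (2, 15), (3, 0), (3, 3), (3, 5), (3, 6), (3, 9), (3, 10), (3, 12), (3, 15)]
Unfold 3 (reflect across h@2): 32 holes -> [(0, 0), (0, 3), (0, 5), (0, 6), (0, 9), (0, 10), (0, 12), (0, 15), (1, 0), (1, 3), (1, 5), (1, 6), (1, 9), (1, 10), (1, 12), (1, 15), (2, 0), (2, 3), (2, 5), (2, 6), (2, 9), (2, 10), (2, 12), (2, 15), (3, 0), (3, 3), (3, 5), (3, 6), (3, 9), (3, 10), (3, 12), (3, 15)]
Holes: [(0, 0), (0, 3), (0, 5), (0, 6), (0, 9), (0, 10), (0, 12), (0, 15), (1, 0), (1, 3), (1, 5), (1, 6), (1, 9), (1, 10), (1, 12), (1, 15), (2, 0), (2, 3), (2, 5), (2, 6), (2, 9), (2, 10), (2, 12), (2, 15), (3, 0), (3, 3), (3, 5), (3, 6), (3, 9), (3, 10), (3, 12), (3, 15)]

Answer: no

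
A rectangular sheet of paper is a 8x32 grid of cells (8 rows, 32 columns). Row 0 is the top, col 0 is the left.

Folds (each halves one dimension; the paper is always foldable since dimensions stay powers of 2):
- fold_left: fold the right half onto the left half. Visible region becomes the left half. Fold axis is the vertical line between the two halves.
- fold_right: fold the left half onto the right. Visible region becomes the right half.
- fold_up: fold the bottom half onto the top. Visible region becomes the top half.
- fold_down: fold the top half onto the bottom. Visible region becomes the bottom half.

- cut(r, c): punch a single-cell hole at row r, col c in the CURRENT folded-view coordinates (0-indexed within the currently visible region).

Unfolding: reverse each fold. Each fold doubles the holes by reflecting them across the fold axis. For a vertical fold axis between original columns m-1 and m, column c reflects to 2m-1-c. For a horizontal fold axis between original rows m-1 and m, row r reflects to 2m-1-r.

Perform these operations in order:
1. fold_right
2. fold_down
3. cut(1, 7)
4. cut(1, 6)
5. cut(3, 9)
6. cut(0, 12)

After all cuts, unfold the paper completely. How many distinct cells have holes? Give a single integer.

Answer: 16

Derivation:
Op 1 fold_right: fold axis v@16; visible region now rows[0,8) x cols[16,32) = 8x16
Op 2 fold_down: fold axis h@4; visible region now rows[4,8) x cols[16,32) = 4x16
Op 3 cut(1, 7): punch at orig (5,23); cuts so far [(5, 23)]; region rows[4,8) x cols[16,32) = 4x16
Op 4 cut(1, 6): punch at orig (5,22); cuts so far [(5, 22), (5, 23)]; region rows[4,8) x cols[16,32) = 4x16
Op 5 cut(3, 9): punch at orig (7,25); cuts so far [(5, 22), (5, 23), (7, 25)]; region rows[4,8) x cols[16,32) = 4x16
Op 6 cut(0, 12): punch at orig (4,28); cuts so far [(4, 28), (5, 22), (5, 23), (7, 25)]; region rows[4,8) x cols[16,32) = 4x16
Unfold 1 (reflect across h@4): 8 holes -> [(0, 25), (2, 22), (2, 23), (3, 28), (4, 28), (5, 22), (5, 23), (7, 25)]
Unfold 2 (reflect across v@16): 16 holes -> [(0, 6), (0, 25), (2, 8), (2, 9), (2, 22), (2, 23), (3, 3), (3, 28), (4, 3), (4, 28), (5, 8), (5, 9), (5, 22), (5, 23), (7, 6), (7, 25)]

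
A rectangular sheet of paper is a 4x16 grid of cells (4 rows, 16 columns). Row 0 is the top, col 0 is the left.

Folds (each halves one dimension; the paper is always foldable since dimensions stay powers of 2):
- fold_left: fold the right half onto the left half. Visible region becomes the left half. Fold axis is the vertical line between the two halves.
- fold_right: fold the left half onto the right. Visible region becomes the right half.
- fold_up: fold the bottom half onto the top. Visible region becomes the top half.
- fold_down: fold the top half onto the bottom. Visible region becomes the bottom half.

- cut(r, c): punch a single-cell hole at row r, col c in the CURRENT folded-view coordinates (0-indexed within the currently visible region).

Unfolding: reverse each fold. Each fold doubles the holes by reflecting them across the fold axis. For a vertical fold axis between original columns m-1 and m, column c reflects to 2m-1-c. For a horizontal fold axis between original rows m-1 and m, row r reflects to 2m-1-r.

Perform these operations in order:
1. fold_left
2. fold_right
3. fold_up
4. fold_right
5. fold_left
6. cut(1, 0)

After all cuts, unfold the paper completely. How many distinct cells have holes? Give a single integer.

Answer: 32

Derivation:
Op 1 fold_left: fold axis v@8; visible region now rows[0,4) x cols[0,8) = 4x8
Op 2 fold_right: fold axis v@4; visible region now rows[0,4) x cols[4,8) = 4x4
Op 3 fold_up: fold axis h@2; visible region now rows[0,2) x cols[4,8) = 2x4
Op 4 fold_right: fold axis v@6; visible region now rows[0,2) x cols[6,8) = 2x2
Op 5 fold_left: fold axis v@7; visible region now rows[0,2) x cols[6,7) = 2x1
Op 6 cut(1, 0): punch at orig (1,6); cuts so far [(1, 6)]; region rows[0,2) x cols[6,7) = 2x1
Unfold 1 (reflect across v@7): 2 holes -> [(1, 6), (1, 7)]
Unfold 2 (reflect across v@6): 4 holes -> [(1, 4), (1, 5), (1, 6), (1, 7)]
Unfold 3 (reflect across h@2): 8 holes -> [(1, 4), (1, 5), (1, 6), (1, 7), (2, 4), (2, 5), (2, 6), (2, 7)]
Unfold 4 (reflect across v@4): 16 holes -> [(1, 0), (1, 1), (1, 2), (1, 3), (1, 4), (1, 5), (1, 6), (1, 7), (2, 0), (2, 1), (2, 2), (2, 3), (2, 4), (2, 5), (2, 6), (2, 7)]
Unfold 5 (reflect across v@8): 32 holes -> [(1, 0), (1, 1), (1, 2), (1, 3), (1, 4), (1, 5), (1, 6), (1, 7), (1, 8), (1, 9), (1, 10), (1, 11), (1, 12), (1, 13), (1, 14), (1, 15), (2, 0), (2, 1), (2, 2), (2, 3), (2, 4), (2, 5), (2, 6), (2, 7), (2, 8), (2, 9), (2, 10), (2, 11), (2, 12), (2, 13), (2, 14), (2, 15)]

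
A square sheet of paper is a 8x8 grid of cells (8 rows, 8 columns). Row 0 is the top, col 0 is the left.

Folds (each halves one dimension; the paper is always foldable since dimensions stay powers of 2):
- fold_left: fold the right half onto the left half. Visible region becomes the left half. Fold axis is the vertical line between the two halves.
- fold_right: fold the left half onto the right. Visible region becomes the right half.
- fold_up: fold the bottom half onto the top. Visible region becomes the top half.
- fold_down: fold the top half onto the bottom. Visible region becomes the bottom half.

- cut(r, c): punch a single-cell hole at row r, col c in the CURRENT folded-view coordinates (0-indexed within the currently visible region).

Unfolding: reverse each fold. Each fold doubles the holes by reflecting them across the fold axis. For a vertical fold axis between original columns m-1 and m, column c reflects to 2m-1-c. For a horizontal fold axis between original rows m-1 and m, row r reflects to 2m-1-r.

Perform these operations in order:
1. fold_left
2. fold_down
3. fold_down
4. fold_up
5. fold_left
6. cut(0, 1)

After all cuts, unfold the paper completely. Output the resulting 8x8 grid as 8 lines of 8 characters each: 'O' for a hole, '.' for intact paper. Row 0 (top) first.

Answer: .OO..OO.
.OO..OO.
.OO..OO.
.OO..OO.
.OO..OO.
.OO..OO.
.OO..OO.
.OO..OO.

Derivation:
Op 1 fold_left: fold axis v@4; visible region now rows[0,8) x cols[0,4) = 8x4
Op 2 fold_down: fold axis h@4; visible region now rows[4,8) x cols[0,4) = 4x4
Op 3 fold_down: fold axis h@6; visible region now rows[6,8) x cols[0,4) = 2x4
Op 4 fold_up: fold axis h@7; visible region now rows[6,7) x cols[0,4) = 1x4
Op 5 fold_left: fold axis v@2; visible region now rows[6,7) x cols[0,2) = 1x2
Op 6 cut(0, 1): punch at orig (6,1); cuts so far [(6, 1)]; region rows[6,7) x cols[0,2) = 1x2
Unfold 1 (reflect across v@2): 2 holes -> [(6, 1), (6, 2)]
Unfold 2 (reflect across h@7): 4 holes -> [(6, 1), (6, 2), (7, 1), (7, 2)]
Unfold 3 (reflect across h@6): 8 holes -> [(4, 1), (4, 2), (5, 1), (5, 2), (6, 1), (6, 2), (7, 1), (7, 2)]
Unfold 4 (reflect across h@4): 16 holes -> [(0, 1), (0, 2), (1, 1), (1, 2), (2, 1), (2, 2), (3, 1), (3, 2), (4, 1), (4, 2), (5, 1), (5, 2), (6, 1), (6, 2), (7, 1), (7, 2)]
Unfold 5 (reflect across v@4): 32 holes -> [(0, 1), (0, 2), (0, 5), (0, 6), (1, 1), (1, 2), (1, 5), (1, 6), (2, 1), (2, 2), (2, 5), (2, 6), (3, 1), (3, 2), (3, 5), (3, 6), (4, 1), (4, 2), (4, 5), (4, 6), (5, 1), (5, 2), (5, 5), (5, 6), (6, 1), (6, 2), (6, 5), (6, 6), (7, 1), (7, 2), (7, 5), (7, 6)]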